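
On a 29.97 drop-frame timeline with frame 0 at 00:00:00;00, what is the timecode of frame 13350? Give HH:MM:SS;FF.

Each 10-minute DF block holds 10 × 60 × 30 − 9 × 2 = 17982 frames. 13350 ÷ 17982 → 0 full blocks, remainder 13350.
Within the partial block the first minute is 1800 frames and each further minute 1798, so 7 further minute boundaries passed. Total skipped labels = 18 × 0 + 2 × 7 = 14.
Non-drop label index = 13350 + 14 = 13364; at 30 labels/s that is 00:07:25:14, i.e. DF 00:07:25;14.

00:07:25;14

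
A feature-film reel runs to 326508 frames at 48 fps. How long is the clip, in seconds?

Running time = 326508 / (48) = 6802.25 s.

6802.25 seconds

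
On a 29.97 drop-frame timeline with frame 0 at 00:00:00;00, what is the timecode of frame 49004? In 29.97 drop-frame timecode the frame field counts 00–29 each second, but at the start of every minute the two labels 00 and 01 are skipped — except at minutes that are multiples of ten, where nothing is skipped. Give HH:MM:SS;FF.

Ten DF minutes hold 17982 frames, so frame 49004 lies in block 2 (frames 35964–53945) with 13040 frames into that block.
The block's first minute is 1800 frames and the rest 1798 each; 13040 frames reaches minute 7, so 2 × 18 + 7 × 2 = 50 labels have been skipped so far.
Adding those back, label number 49004 + 50 = 49054 at 30 labels/s is 1635 s + 4 f = 0 h 27 min 15 s frame 4, i.e. 00:27:15;04.

00:27:15;04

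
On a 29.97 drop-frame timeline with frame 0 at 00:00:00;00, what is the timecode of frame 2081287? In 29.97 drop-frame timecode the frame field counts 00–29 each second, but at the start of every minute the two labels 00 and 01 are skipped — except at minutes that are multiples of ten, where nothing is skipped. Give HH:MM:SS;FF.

Each 10-minute DF block holds 10 × 60 × 30 − 9 × 2 = 17982 frames. 2081287 ÷ 17982 → 115 full blocks, remainder 13357.
Within the partial block the first minute is 1800 frames and each further minute 1798, so 7 further minute boundaries passed. Total skipped labels = 18 × 115 + 2 × 7 = 2084.
Non-drop label index = 2081287 + 2084 = 2083371; at 30 labels/s that is 19:17:25:21, i.e. DF 19:17:25;21.

19:17:25;21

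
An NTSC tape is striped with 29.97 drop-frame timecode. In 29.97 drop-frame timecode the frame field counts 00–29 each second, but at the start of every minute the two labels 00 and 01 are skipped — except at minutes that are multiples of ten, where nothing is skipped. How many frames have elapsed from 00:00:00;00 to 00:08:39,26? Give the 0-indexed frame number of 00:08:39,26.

15580

Complete 10-minute blocks: 0, each 17982 frames → 0.
Remaining 8 whole minutes in the current block: 1800 + 7 × 1798 = 14386 frames.
Within the current minute: 39 × 30 + 26 − 2 = 1194 (labels ;00/;01 skipped at this minute). Total = 0 + 14386 + 1194 = 15580.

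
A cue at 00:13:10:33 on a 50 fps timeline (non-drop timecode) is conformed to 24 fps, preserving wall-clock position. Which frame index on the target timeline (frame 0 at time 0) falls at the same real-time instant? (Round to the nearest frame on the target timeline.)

Source frame index: (0×3600 + 13×60 + 10) × 50 + 33 = 39533.
Real time: 39533 / (50) = 39533/50 s.
Target frame: (39533/50) × (24) = 474396/25 ≈ 18975.840 → 18976.

frame 18976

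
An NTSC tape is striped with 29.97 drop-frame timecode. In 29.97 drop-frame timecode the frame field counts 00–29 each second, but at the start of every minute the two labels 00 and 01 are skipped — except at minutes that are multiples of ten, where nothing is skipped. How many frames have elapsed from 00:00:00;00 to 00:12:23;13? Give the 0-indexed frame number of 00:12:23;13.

Complete 10-minute blocks: 1, each 17982 frames → 17982.
Remaining 2 whole minutes in the current block: 1800 + 1 × 1798 = 3598 frames.
Within the current minute: 23 × 30 + 13 − 2 = 701 (labels ;00/;01 skipped at this minute). Total = 17982 + 3598 + 701 = 22281.

22281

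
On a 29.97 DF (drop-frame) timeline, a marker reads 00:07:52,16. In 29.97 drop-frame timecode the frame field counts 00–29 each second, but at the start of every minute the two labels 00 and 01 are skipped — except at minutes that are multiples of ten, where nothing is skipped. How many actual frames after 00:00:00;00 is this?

14162

As if non-drop at 30 labels/s: (0 × 3600 + 7 × 60 + 52) × 30 + 16 = 14176.
Minute boundaries passed: 7; those not divisible by 10: 7 − 0 = 7; dropped labels = 2 × 7 = 14.
Actual frame index = 14176 − 14 = 14162.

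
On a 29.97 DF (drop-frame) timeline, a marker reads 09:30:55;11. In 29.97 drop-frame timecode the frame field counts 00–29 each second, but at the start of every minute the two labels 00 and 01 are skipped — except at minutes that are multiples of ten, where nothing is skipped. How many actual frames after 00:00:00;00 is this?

Complete 10-minute blocks: 57, each 17982 frames → 1024974.
Remaining 0 whole minutes in the current block: 0 frames.
Within the current minute: 55 × 30 + 11 = 1661. Total = 1024974 + 0 + 1661 = 1026635.

1026635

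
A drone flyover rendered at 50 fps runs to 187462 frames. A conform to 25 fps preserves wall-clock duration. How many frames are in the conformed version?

Target frames = source frames × (target rate / source rate) = 187462 × (25)/(50) = 187462 × 1/2 = 93731.

93731 frames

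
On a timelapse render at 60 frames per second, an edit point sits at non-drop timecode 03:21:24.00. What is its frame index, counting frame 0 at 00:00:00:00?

Total seconds to the label: (3 × 3600 + 21 × 60 + 24) = 12084.
Frame index = 12084 × 60 + 0 = 725040.

frame 725040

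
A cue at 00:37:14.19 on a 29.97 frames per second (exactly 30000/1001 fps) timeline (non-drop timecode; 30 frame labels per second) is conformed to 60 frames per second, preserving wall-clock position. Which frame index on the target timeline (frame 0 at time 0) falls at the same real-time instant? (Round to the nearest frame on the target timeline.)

Source frame index: (0×3600 + 37×60 + 14) × 30 + 19 = 67039.
Real time: 67039 / (30000/1001) = 67106039/30000 s.
Target frame: (67106039/30000) × (60) = 67106039/500 ≈ 134212.078 → 134212.

frame 134212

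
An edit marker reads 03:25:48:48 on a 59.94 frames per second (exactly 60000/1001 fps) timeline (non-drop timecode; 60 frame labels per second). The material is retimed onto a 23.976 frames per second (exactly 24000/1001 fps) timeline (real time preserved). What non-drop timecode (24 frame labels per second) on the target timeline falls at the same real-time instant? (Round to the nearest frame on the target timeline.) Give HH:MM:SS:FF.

Source frame index: (3×3600 + 25×60 + 48) × 60 + 48 = 740928.
Real time: 740928 / (60000/1001) = 7725718/625 s.
Target frame: (7725718/625) × (24000/1001) = 1481856/5 ≈ 296371.200 → 296371.
At 24 labels/s: frame 296371 → 03:25:48:19.

03:25:48:19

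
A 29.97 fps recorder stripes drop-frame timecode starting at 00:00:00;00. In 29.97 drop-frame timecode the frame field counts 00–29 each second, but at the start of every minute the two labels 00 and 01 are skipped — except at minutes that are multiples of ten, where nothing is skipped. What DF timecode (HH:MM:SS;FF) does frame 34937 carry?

00:19:25;23

Ten DF minutes hold 17982 frames, so frame 34937 lies in block 1 (frames 17982–35963) with 16955 frames into that block.
The block's first minute is 1800 frames and the rest 1798 each; 16955 frames reaches minute 9, so 1 × 18 + 9 × 2 = 36 labels have been skipped so far.
Adding those back, label number 34937 + 36 = 34973 at 30 labels/s is 1165 s + 23 f = 0 h 19 min 25 s frame 23, i.e. 00:19:25;23.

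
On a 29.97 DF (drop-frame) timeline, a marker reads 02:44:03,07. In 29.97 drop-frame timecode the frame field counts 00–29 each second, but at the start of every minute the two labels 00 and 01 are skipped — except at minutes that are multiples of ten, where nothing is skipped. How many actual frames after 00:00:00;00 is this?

Complete 10-minute blocks: 16, each 17982 frames → 287712.
Remaining 4 whole minutes in the current block: 1800 + 3 × 1798 = 7194 frames.
Within the current minute: 3 × 30 + 7 − 2 = 95 (labels ;00/;01 skipped at this minute). Total = 287712 + 7194 + 95 = 295001.

295001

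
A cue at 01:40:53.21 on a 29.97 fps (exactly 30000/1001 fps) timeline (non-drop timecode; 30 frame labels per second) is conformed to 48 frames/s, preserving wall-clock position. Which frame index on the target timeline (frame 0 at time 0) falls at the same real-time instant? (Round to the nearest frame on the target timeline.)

Source frame index: (1×3600 + 40×60 + 53) × 30 + 21 = 181611.
Real time: 181611 / (30000/1001) = 60597537/10000 s.
Target frame: (60597537/10000) × (48) = 181792611/625 ≈ 290868.178 → 290868.

frame 290868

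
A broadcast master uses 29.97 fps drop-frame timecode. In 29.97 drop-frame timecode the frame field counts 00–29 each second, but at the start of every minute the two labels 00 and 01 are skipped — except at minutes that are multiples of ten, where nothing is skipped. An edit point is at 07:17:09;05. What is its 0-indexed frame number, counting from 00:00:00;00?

786087

Complete 10-minute blocks: 43, each 17982 frames → 773226.
Remaining 7 whole minutes in the current block: 1800 + 6 × 1798 = 12588 frames.
Within the current minute: 9 × 30 + 5 − 2 = 273 (labels ;00/;01 skipped at this minute). Total = 773226 + 12588 + 273 = 786087.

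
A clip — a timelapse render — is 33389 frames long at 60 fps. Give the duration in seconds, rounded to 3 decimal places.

Running time = 33389 × 1/60 = 33389/60 s ≈ 556.483 s.

556.483 seconds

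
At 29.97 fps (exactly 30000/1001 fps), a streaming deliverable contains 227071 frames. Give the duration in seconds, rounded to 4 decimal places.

7576.6024 seconds

Running time = 227071 × 1001/30000 = 227298071/30000 s ≈ 7576.6024 s.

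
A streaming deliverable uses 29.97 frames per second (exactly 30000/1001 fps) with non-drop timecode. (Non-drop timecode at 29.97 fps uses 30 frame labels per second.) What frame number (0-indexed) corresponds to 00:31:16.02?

56282

Total seconds to the label: (0 × 3600 + 31 × 60 + 16) = 1876.
Frame index = 1876 × 30 + 2 = 56282.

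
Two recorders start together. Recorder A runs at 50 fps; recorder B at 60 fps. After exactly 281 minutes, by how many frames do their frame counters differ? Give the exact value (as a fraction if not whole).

168600 frames

281 min = 16860 s.
A emits 50 × 16860 = 843000 frames; B emits 60 × 16860 = 1011600.
Difference = 168600 frames; B is ahead of A.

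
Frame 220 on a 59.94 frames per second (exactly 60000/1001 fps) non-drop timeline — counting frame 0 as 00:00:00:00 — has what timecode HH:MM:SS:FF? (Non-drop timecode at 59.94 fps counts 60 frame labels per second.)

00:00:03:40

220 ÷ 60 = 3 full seconds, remainder 40 frames.
3 s = 0 h 0 min 3 s.
Timecode: 00:00:03:40.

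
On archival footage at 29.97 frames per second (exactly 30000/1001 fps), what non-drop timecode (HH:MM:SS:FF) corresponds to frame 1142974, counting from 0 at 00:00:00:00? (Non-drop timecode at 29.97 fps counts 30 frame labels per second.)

10:34:59:04

1142974 ÷ 30 = 38099 full seconds, remainder 4 frames.
38099 s = 10 h 34 min 59 s.
Timecode: 10:34:59:04.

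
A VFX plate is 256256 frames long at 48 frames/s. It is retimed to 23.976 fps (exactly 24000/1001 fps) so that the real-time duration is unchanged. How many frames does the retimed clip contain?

128000 frames

Target frames = source frames × (target rate / source rate) = 256256 × (24000/1001)/(48) = 256256 × 500/1001 = 128000.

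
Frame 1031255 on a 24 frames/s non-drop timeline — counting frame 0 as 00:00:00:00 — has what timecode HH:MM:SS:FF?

1031255 ÷ 24 = 42968 full seconds, remainder 23 frames.
42968 s = 11 h 56 min 8 s.
Timecode: 11:56:08:23.

11:56:08:23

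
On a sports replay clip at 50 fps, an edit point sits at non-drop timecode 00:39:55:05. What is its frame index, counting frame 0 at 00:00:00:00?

Total seconds to the label: (0 × 3600 + 39 × 60 + 55) = 2395.
Frame index = 2395 × 50 + 5 = 119755.

119755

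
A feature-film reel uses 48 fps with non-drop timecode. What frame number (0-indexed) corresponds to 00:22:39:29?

Total seconds to the label: (0 × 3600 + 22 × 60 + 39) = 1359.
Frame index = 1359 × 48 + 29 = 65261.

frame 65261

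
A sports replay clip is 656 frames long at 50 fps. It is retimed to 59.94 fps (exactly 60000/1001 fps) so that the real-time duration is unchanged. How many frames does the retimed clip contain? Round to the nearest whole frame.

Frames at target rate = 656 × (60000/1001) / (50) = 787200/1001 ≈ 786.414.
Nearest whole frame: 786.

786 frames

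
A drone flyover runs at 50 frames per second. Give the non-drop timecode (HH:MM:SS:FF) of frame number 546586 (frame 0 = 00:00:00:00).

03:02:11:36

546586 ÷ 50 = 10931 full seconds, remainder 36 frames.
10931 s = 3 h 2 min 11 s.
Timecode: 03:02:11:36.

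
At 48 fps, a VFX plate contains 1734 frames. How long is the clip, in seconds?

36.125 seconds

Running time = 1734 / (48) = 36.125 s.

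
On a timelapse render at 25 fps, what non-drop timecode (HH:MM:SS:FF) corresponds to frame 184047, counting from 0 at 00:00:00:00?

02:02:41:22

184047 ÷ 25 = 7361 full seconds, remainder 22 frames.
7361 s = 2 h 2 min 41 s.
Timecode: 02:02:41:22.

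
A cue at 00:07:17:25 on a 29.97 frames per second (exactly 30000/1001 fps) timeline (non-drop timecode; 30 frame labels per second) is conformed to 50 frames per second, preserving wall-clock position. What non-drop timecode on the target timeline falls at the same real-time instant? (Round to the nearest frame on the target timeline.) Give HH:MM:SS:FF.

Source frame index: (0×3600 + 7×60 + 17) × 30 + 25 = 13135.
Real time: 13135 / (30000/1001) = 2629627/6000 s.
Target frame: (2629627/6000) × (50) = 2629627/120 ≈ 21913.558 → 21914.
At 50 labels/s: frame 21914 → 00:07:18:14.

00:07:18:14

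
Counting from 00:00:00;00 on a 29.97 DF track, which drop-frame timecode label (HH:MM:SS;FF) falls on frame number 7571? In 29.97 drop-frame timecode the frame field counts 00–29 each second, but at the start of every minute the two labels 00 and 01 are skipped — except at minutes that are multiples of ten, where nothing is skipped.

Ten DF minutes hold 17982 frames, so frame 7571 lies in block 0 (frames 0–17981) with 7571 frames into that block.
The block's first minute is 1800 frames and the rest 1798 each; 7571 frames reaches minute 4, so 0 × 18 + 4 × 2 = 8 labels have been skipped so far.
Adding those back, label number 7571 + 8 = 7579 at 30 labels/s is 252 s + 19 f = 0 h 4 min 12 s frame 19, i.e. 00:04:12;19.

00:04:12;19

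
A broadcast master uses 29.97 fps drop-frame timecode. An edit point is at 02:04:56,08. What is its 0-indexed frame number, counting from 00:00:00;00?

224664

As if non-drop at 30 labels/s: (2 × 3600 + 4 × 60 + 56) × 30 + 8 = 224888.
Minute boundaries passed: 124; those not divisible by 10: 124 − 12 = 112; dropped labels = 2 × 112 = 224.
Actual frame index = 224888 − 224 = 224664.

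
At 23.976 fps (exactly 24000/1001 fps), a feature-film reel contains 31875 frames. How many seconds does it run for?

1329.453125 seconds

Running time = 31875 / (24000/1001) = 1329.453125 s.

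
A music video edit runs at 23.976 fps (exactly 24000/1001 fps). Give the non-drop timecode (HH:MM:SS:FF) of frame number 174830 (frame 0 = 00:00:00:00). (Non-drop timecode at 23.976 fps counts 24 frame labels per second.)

02:01:24:14

174830 ÷ 24 = 7284 full seconds, remainder 14 frames.
7284 s = 2 h 1 min 24 s.
Timecode: 02:01:24:14.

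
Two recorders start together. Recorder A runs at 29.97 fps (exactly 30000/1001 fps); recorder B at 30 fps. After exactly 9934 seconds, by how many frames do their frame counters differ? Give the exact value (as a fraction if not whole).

298020/1001 frames

A emits 30000/1001 × 9934 = 298020000/1001 frames; B emits 30 × 9934 = 298020.
Difference = 298020/1001 frames (≈ 297.7223); B is ahead of A.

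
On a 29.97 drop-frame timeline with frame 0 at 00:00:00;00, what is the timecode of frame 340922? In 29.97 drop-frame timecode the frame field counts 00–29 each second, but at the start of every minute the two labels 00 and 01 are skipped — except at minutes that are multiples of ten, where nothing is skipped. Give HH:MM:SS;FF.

03:09:35;14

Each 10-minute DF block holds 10 × 60 × 30 − 9 × 2 = 17982 frames. 340922 ÷ 17982 → 18 full blocks, remainder 17246.
Within the partial block the first minute is 1800 frames and each further minute 1798, so 9 further minute boundaries passed. Total skipped labels = 18 × 18 + 2 × 9 = 342.
Non-drop label index = 340922 + 342 = 341264; at 30 labels/s that is 03:09:35:14, i.e. DF 03:09:35;14.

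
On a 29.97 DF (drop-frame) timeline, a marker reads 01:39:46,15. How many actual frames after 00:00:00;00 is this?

As if non-drop at 30 labels/s: (1 × 3600 + 39 × 60 + 46) × 30 + 15 = 179595.
Minute boundaries passed: 99; those not divisible by 10: 99 − 9 = 90; dropped labels = 2 × 90 = 180.
Actual frame index = 179595 − 180 = 179415.

179415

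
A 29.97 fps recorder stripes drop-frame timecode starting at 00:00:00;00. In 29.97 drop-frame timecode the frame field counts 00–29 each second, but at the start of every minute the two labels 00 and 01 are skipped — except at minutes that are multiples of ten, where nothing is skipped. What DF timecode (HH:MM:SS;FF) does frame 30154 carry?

Ten DF minutes hold 17982 frames, so frame 30154 lies in block 1 (frames 17982–35963) with 12172 frames into that block.
The block's first minute is 1800 frames and the rest 1798 each; 12172 frames reaches minute 6, so 1 × 18 + 6 × 2 = 30 labels have been skipped so far.
Adding those back, label number 30154 + 30 = 30184 at 30 labels/s is 1006 s + 4 f = 0 h 16 min 46 s frame 4, i.e. 00:16:46;04.

00:16:46;04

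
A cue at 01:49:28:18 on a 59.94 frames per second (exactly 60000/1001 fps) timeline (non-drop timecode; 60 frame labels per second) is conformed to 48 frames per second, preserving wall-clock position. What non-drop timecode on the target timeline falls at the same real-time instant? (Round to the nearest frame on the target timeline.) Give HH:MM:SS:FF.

Source frame index: (1×3600 + 49×60 + 28) × 60 + 18 = 394098.
Real time: 394098 / (60000/1001) = 65748683/10000 s.
Target frame: (65748683/10000) × (48) = 197246049/625 ≈ 315593.678 → 315594.
At 48 labels/s: frame 315594 → 01:49:34:42.

01:49:34:42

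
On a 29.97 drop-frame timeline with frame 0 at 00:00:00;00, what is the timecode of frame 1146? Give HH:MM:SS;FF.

Each 10-minute DF block holds 10 × 60 × 30 − 9 × 2 = 17982 frames. 1146 ÷ 17982 → 0 full blocks, remainder 1146.
Within the partial block the first minute is 1800 frames and each further minute 1798, so 0 further minute boundaries passed. Total skipped labels = 18 × 0 + 2 × 0 = 0.
Non-drop label index = 1146 + 0 = 1146; at 30 labels/s that is 00:00:38:06, i.e. DF 00:00:38;06.

00:00:38;06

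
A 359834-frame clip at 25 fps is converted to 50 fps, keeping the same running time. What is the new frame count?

Target frames = source frames × (target rate / source rate) = 359834 × (50)/(25) = 359834 × 2 = 719668.

719668 frames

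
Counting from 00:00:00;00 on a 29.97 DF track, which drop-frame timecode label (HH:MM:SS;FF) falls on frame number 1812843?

Ten DF minutes hold 17982 frames, so frame 1812843 lies in block 100 (frames 1798200–1816181) with 14643 frames into that block.
The block's first minute is 1800 frames and the rest 1798 each; 14643 frames reaches minute 8, so 100 × 18 + 8 × 2 = 1816 labels have been skipped so far.
Adding those back, label number 1812843 + 1816 = 1814659 at 30 labels/s is 60488 s + 19 f = 16 h 48 min 8 s frame 19, i.e. 16:48:08;19.

16:48:08;19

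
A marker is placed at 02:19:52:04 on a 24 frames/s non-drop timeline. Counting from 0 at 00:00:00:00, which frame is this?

201412

Total seconds to the label: (2 × 3600 + 19 × 60 + 52) = 8392.
Frame index = 8392 × 24 + 4 = 201412.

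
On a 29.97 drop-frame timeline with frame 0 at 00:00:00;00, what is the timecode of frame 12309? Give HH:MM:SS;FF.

00:06:50;21

Each 10-minute DF block holds 10 × 60 × 30 − 9 × 2 = 17982 frames. 12309 ÷ 17982 → 0 full blocks, remainder 12309.
Within the partial block the first minute is 1800 frames and each further minute 1798, so 6 further minute boundaries passed. Total skipped labels = 18 × 0 + 2 × 6 = 12.
Non-drop label index = 12309 + 12 = 12321; at 30 labels/s that is 00:06:50:21, i.e. DF 00:06:50;21.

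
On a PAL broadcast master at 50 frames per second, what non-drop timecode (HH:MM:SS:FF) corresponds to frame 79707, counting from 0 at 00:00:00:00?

00:26:34:07

79707 ÷ 50 = 1594 full seconds, remainder 7 frames.
1594 s = 0 h 26 min 34 s.
Timecode: 00:26:34:07.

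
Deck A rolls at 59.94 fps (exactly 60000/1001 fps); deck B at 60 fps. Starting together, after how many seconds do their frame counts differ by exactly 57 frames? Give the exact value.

The gap grows by |60 − 60000/1001| = 60/1001 frames per second.
Time for a 57-frame gap: 57 ÷ (60/1001) = 950.95 s.

950.95 seconds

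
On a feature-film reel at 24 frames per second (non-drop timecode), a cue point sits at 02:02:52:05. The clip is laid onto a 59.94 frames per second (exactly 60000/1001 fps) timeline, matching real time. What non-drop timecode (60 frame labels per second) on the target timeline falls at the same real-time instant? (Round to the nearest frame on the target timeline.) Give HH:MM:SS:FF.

02:02:44:51

Source frame index: (2×3600 + 2×60 + 52) × 24 + 5 = 176933.
Real time: 176933 / (24) = 176933/24 s.
Target frame: (176933/24) × (60000/1001) = 442332500/1001 ≈ 441890.609 → 441891.
At 60 labels/s: frame 441891 → 02:02:44:51.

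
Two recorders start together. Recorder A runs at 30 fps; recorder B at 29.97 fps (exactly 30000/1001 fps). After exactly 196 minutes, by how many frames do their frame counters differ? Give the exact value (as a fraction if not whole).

50400/143 frames

196 min = 11760 s.
A emits 30 × 11760 = 352800 frames; B emits 30000/1001 × 11760 = 50400000/143.
Difference = 50400/143 frames (≈ 352.4476); B is behind A.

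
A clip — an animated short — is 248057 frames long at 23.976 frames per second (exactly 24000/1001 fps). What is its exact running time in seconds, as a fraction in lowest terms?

248305057/24000 seconds

Running time = 248057 ÷ (24000/1001) = 248057 × 1001/24000 = 248305057/24000 s.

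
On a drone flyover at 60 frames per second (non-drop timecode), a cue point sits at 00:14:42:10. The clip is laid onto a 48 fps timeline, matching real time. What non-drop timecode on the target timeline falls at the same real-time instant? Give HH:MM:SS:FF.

00:14:42:08

Source frame index: (0×3600 + 14×60 + 42) × 60 + 10 = 52930.
Real time: 52930 / (60) = 5293/6 s.
Target frame: (5293/6) × (48) = 42344.
At 48 labels/s: frame 42344 → 00:14:42:08.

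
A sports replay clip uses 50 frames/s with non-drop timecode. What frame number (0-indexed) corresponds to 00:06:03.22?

18172

Total seconds to the label: (0 × 3600 + 6 × 60 + 3) = 363.
Frame index = 363 × 50 + 22 = 18172.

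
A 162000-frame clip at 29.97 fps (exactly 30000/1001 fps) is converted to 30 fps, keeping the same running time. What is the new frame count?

162162 frames

Target frames = source frames × (target rate / source rate) = 162000 × (30)/(30000/1001) = 162000 × 1001/1000 = 162162.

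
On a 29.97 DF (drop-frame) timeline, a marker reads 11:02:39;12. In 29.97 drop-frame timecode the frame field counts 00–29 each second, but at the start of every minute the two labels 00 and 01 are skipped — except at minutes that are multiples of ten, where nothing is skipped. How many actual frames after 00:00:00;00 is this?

1191590

Complete 10-minute blocks: 66, each 17982 frames → 1186812.
Remaining 2 whole minutes in the current block: 1800 + 1 × 1798 = 3598 frames.
Within the current minute: 39 × 30 + 12 − 2 = 1180 (labels ;00/;01 skipped at this minute). Total = 1186812 + 3598 + 1180 = 1191590.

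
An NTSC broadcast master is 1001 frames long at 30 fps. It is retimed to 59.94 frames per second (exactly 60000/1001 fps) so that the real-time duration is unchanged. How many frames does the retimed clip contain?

Target frames = source frames × (target rate / source rate) = 1001 × (60000/1001)/(30) = 1001 × 2000/1001 = 2000.

2000 frames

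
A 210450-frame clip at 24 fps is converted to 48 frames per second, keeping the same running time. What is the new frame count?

420900 frames

Target frames = source frames × (target rate / source rate) = 210450 × (48)/(24) = 210450 × 2 = 420900.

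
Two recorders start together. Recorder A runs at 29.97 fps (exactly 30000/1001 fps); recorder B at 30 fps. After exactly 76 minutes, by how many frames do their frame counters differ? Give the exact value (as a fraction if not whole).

136800/1001 frames

76 min = 4560 s.
A emits 30000/1001 × 4560 = 136800000/1001 frames; B emits 30 × 4560 = 136800.
Difference = 136800/1001 frames (≈ 136.6633); B is ahead of A.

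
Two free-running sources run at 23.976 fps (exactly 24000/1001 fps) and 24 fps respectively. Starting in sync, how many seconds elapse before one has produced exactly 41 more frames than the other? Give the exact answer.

41041/24 seconds

The gap grows by |24 − 24000/1001| = 24/1001 frames per second.
Time for a 41-frame gap: 41 ÷ (24/1001) = 41041/24 s.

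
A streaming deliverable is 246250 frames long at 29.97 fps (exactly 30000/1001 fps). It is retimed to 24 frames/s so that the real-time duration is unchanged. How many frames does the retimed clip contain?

197197 frames

Target frames = source frames × (target rate / source rate) = 246250 × (24)/(30000/1001) = 246250 × 1001/1250 = 197197.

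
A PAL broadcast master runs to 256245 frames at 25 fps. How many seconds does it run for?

10249.8 seconds

Running time = 256245 / (25) = 10249.8 s.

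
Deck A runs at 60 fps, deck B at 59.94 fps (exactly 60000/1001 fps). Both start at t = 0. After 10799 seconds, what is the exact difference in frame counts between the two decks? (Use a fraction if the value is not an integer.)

A emits 60 × 10799 = 647940 frames; B emits 60000/1001 × 10799 = 647940000/1001.
Difference = 647940/1001 frames (≈ 647.2927); B is behind A.

647940/1001 frames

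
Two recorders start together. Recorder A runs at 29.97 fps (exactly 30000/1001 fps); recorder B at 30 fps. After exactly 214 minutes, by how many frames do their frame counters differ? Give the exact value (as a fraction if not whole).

385200/1001 frames

214 min = 12840 s.
A emits 30000/1001 × 12840 = 385200000/1001 frames; B emits 30 × 12840 = 385200.
Difference = 385200/1001 frames (≈ 384.8152); B is ahead of A.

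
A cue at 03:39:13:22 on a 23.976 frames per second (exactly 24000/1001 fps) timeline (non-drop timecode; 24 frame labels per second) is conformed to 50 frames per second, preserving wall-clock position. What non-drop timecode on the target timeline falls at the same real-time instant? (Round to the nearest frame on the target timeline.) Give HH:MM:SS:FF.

Source frame index: (3×3600 + 39×60 + 13) × 24 + 22 = 315694.
Real time: 315694 / (24000/1001) = 158004847/12000 s.
Target frame: (158004847/12000) × (50) = 158004847/240 ≈ 658353.529 → 658354.
At 50 labels/s: frame 658354 → 03:39:27:04.

03:39:27:04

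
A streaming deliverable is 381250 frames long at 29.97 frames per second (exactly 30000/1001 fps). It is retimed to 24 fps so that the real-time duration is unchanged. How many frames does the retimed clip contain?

305305 frames

Target frames = source frames × (target rate / source rate) = 381250 × (24)/(30000/1001) = 381250 × 1001/1250 = 305305.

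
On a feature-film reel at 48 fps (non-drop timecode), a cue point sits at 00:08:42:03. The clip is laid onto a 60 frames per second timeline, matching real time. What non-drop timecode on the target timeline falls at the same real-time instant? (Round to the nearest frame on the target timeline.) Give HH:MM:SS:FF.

00:08:42:04

Source frame index: (0×3600 + 8×60 + 42) × 48 + 3 = 25059.
Real time: 25059 / (48) = 8353/16 s.
Target frame: (8353/16) × (60) = 125295/4 ≈ 31323.750 → 31324.
At 60 labels/s: frame 31324 → 00:08:42:04.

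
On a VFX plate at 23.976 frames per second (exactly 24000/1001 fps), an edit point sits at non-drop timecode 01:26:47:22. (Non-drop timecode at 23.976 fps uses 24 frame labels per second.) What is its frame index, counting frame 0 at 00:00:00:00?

124990

Total seconds to the label: (1 × 3600 + 26 × 60 + 47) = 5207.
Frame index = 5207 × 24 + 22 = 124990.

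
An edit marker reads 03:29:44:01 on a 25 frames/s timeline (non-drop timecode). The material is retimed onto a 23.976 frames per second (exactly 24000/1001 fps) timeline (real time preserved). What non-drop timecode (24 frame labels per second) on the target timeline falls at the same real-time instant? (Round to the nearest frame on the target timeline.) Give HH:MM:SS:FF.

03:29:31:11

Source frame index: (3×3600 + 29×60 + 44) × 25 + 1 = 314601.
Real time: 314601 / (25) = 314601/25 s.
Target frame: (314601/25) × (24000/1001) = 43145280/143 ≈ 301715.245 → 301715.
At 24 labels/s: frame 301715 → 03:29:31:11.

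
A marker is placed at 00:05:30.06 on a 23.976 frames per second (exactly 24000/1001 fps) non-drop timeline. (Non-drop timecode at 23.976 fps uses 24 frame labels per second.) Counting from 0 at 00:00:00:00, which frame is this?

Total seconds to the label: (0 × 3600 + 5 × 60 + 30) = 330.
Frame index = 330 × 24 + 6 = 7926.

frame 7926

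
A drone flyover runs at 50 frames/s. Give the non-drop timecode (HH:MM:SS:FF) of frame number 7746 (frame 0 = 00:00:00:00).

7746 ÷ 50 = 154 full seconds, remainder 46 frames.
154 s = 0 h 2 min 34 s.
Timecode: 00:02:34:46.

00:02:34:46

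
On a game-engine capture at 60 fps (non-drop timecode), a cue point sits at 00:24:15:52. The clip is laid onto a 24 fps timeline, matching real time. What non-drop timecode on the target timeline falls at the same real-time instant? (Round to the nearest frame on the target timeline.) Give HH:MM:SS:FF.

00:24:15:21

Source frame index: (0×3600 + 24×60 + 15) × 60 + 52 = 87352.
Real time: 87352 / (60) = 21838/15 s.
Target frame: (21838/15) × (24) = 174704/5 ≈ 34940.800 → 34941.
At 24 labels/s: frame 34941 → 00:24:15:21.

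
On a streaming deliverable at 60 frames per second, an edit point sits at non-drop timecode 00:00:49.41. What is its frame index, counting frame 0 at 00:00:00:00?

frame 2981

Total seconds to the label: (0 × 3600 + 0 × 60 + 49) = 49.
Frame index = 49 × 60 + 41 = 2981.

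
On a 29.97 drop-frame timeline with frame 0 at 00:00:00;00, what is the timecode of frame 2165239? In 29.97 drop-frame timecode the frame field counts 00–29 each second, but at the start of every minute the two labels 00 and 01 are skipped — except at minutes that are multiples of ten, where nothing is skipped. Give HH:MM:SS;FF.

Ten DF minutes hold 17982 frames, so frame 2165239 lies in block 120 (frames 2157840–2175821) with 7399 frames into that block.
The block's first minute is 1800 frames and the rest 1798 each; 7399 frames reaches minute 4, so 120 × 18 + 4 × 2 = 2168 labels have been skipped so far.
Adding those back, label number 2165239 + 2168 = 2167407 at 30 labels/s is 72246 s + 27 f = 20 h 4 min 6 s frame 27, i.e. 20:04:06;27.

20:04:06;27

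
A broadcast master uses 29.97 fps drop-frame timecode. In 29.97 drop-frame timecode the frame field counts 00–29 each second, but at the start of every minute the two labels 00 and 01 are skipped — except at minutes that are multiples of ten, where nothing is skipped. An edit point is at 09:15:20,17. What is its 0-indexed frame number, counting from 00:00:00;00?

998617

As if non-drop at 30 labels/s: (9 × 3600 + 15 × 60 + 20) × 30 + 17 = 999617.
Minute boundaries passed: 555; those not divisible by 10: 555 − 55 = 500; dropped labels = 2 × 500 = 1000.
Actual frame index = 999617 − 1000 = 998617.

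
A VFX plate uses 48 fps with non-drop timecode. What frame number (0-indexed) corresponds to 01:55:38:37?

333061

Total seconds to the label: (1 × 3600 + 55 × 60 + 38) = 6938.
Frame index = 6938 × 48 + 37 = 333061.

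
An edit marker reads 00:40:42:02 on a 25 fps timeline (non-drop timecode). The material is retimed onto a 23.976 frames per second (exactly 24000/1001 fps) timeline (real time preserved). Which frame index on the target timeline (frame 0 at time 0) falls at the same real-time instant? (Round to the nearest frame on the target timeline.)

Source frame index: (0×3600 + 40×60 + 42) × 25 + 2 = 61052.
Real time: 61052 / (25) = 61052/25 s.
Target frame: (61052/25) × (24000/1001) = 58609920/1001 ≈ 58551.369 → 58551.

frame 58551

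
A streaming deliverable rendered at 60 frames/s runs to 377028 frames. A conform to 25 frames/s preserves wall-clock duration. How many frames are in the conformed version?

157095 frames

Target frames = source frames × (target rate / source rate) = 377028 × (25)/(60) = 377028 × 5/12 = 157095.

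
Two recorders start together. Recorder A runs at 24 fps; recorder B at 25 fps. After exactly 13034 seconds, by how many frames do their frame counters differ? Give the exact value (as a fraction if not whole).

13034 frames

A emits 24 × 13034 = 312816 frames; B emits 25 × 13034 = 325850.
Difference = 13034 frames; B is ahead of A.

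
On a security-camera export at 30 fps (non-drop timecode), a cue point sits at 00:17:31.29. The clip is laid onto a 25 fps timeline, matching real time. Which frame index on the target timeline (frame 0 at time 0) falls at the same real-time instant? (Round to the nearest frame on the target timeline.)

Source frame index: (0×3600 + 17×60 + 31) × 30 + 29 = 31559.
Real time: 31559 / (30) = 31559/30 s.
Target frame: (31559/30) × (25) = 157795/6 ≈ 26299.167 → 26299.

frame 26299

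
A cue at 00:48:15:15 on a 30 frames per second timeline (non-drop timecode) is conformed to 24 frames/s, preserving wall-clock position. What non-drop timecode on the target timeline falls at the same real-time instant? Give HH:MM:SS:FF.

Source frame index: (0×3600 + 48×60 + 15) × 30 + 15 = 86865.
Real time: 86865 / (30) = 5791/2 s.
Target frame: (5791/2) × (24) = 69492.
At 24 labels/s: frame 69492 → 00:48:15:12.

00:48:15:12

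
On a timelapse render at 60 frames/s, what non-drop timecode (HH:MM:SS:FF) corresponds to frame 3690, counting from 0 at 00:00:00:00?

3690 ÷ 60 = 61 full seconds, remainder 30 frames.
61 s = 0 h 1 min 1 s.
Timecode: 00:01:01:30.

00:01:01:30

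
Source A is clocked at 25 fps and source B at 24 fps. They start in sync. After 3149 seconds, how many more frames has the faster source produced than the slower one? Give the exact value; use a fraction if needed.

3149 frames

A emits 25 × 3149 = 78725 frames; B emits 24 × 3149 = 75576.
Difference = 3149 frames; B is behind A.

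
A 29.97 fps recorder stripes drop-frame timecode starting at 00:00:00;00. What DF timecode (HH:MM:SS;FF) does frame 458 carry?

00:00:15;08

Ten DF minutes hold 17982 frames, so frame 458 lies in block 0 (frames 0–17981) with 458 frames into that block.
The block's first minute is 1800 frames and the rest 1798 each; 458 frames reaches minute 0, so 0 × 18 + 0 × 2 = 0 labels have been skipped so far.
Adding those back, label number 458 + 0 = 458 at 30 labels/s is 15 s + 8 f = 0 h 0 min 15 s frame 8, i.e. 00:00:15;08.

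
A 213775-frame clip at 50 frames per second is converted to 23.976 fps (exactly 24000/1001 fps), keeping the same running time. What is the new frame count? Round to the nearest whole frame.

102509 frames

Frames at target rate = 213775 × (24000/1001) / (50) = 102612000/1001 ≈ 102509.491.
Nearest whole frame: 102509.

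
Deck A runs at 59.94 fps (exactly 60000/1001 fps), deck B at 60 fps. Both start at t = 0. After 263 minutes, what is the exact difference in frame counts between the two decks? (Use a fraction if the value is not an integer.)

263 min = 15780 s.
A emits 60000/1001 × 15780 = 946800000/1001 frames; B emits 60 × 15780 = 946800.
Difference = 946800/1001 frames (≈ 945.8541); B is ahead of A.

946800/1001 frames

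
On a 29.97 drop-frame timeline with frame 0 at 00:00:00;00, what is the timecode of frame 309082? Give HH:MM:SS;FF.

02:51:53;00

Each 10-minute DF block holds 10 × 60 × 30 − 9 × 2 = 17982 frames. 309082 ÷ 17982 → 17 full blocks, remainder 3388.
Within the partial block the first minute is 1800 frames and each further minute 1798, so 1 further minute boundary passed. Total skipped labels = 18 × 17 + 2 × 1 = 308.
Non-drop label index = 309082 + 308 = 309390; at 30 labels/s that is 02:51:53:00, i.e. DF 02:51:53;00.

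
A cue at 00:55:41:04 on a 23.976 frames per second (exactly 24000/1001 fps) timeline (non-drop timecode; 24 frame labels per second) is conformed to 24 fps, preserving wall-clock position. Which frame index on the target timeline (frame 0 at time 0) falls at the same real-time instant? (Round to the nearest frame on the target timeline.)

frame 80268

Source frame index: (0×3600 + 55×60 + 41) × 24 + 4 = 80188.
Real time: 80188 / (24000/1001) = 20067047/6000 s.
Target frame: (20067047/6000) × (24) = 20067047/250 ≈ 80268.188 → 80268.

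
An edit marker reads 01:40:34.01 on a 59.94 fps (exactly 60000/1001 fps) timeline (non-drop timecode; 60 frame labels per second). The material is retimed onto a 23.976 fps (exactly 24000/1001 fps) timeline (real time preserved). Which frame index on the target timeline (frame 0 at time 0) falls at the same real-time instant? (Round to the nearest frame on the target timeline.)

Source frame index: (1×3600 + 40×60 + 34) × 60 + 1 = 362041.
Real time: 362041 / (60000/1001) = 362403041/60000 s.
Target frame: (362403041/60000) × (24000/1001) = 724082/5 ≈ 144816.400 → 144816.

frame 144816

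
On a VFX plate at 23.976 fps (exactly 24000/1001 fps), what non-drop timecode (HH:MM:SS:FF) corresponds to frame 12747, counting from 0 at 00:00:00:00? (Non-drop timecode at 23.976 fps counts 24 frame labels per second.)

12747 ÷ 24 = 531 full seconds, remainder 3 frames.
531 s = 0 h 8 min 51 s.
Timecode: 00:08:51:03.

00:08:51:03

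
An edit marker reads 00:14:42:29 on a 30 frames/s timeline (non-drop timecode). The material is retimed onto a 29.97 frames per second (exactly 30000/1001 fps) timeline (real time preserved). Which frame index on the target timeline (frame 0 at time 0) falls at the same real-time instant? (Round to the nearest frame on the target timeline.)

Source frame index: (0×3600 + 14×60 + 42) × 30 + 29 = 26489.
Real time: 26489 / (30) = 26489/30 s.
Target frame: (26489/30) × (30000/1001) = 26489000/1001 ≈ 26462.537 → 26463.

frame 26463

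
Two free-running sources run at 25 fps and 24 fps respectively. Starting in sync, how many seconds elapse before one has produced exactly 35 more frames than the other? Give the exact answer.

35 seconds

The gap grows by |24 − 25| = 1 frame per second.
Time for a 35-frame gap: 35 ÷ (1) = 35 s.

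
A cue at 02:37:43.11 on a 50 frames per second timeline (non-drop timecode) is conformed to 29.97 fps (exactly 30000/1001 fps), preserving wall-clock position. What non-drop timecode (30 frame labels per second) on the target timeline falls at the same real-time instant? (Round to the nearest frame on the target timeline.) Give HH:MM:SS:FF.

02:37:33:23

Source frame index: (2×3600 + 37×60 + 43) × 50 + 11 = 473161.
Real time: 473161 / (50) = 473161/50 s.
Target frame: (473161/50) × (30000/1001) = 21838200/77 ≈ 283612.987 → 283613.
At 30 labels/s: frame 283613 → 02:37:33:23.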